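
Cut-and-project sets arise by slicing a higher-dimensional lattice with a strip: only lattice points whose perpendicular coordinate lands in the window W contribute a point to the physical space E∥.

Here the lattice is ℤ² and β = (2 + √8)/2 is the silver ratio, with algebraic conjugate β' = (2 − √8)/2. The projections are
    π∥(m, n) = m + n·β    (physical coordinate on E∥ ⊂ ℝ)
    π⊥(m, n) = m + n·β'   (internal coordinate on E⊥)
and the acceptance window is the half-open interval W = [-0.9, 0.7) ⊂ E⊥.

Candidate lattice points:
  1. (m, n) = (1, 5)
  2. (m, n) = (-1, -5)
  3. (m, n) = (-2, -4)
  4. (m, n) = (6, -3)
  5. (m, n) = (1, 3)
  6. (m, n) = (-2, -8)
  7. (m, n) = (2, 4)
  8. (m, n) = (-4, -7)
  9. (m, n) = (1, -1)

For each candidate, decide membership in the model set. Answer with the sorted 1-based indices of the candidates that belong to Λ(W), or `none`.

β' = (2−√8)/2 ≈ -0.4142.
[1] lift (1,5): star map gives -1.0711; window check -0.9 ≤ -1.0711 < 0.7 is false → out
[2] lift (-1,-5): star map gives 1.0711; window check -0.9 ≤ 1.0711 < 0.7 is false → out
[3] lift (-2,-4): star map gives -0.3431; window check -0.9 ≤ -0.3431 < 0.7 is true → IN Λ
[4] lift (6,-3): star map gives 7.2426; window check -0.9 ≤ 7.2426 < 0.7 is false → out
[5] lift (1,3): star map gives -0.2426; window check -0.9 ≤ -0.2426 < 0.7 is true → IN Λ
[6] lift (-2,-8): star map gives 1.3137; window check -0.9 ≤ 1.3137 < 0.7 is false → out
[7] lift (2,4): star map gives 0.3431; window check -0.9 ≤ 0.3431 < 0.7 is true → IN Λ
[8] lift (-4,-7): star map gives -1.1005; window check -0.9 ≤ -1.1005 < 0.7 is false → out
[9] lift (1,-1): star map gives 1.4142; window check -0.9 ≤ 1.4142 < 0.7 is false → out

3, 5, 7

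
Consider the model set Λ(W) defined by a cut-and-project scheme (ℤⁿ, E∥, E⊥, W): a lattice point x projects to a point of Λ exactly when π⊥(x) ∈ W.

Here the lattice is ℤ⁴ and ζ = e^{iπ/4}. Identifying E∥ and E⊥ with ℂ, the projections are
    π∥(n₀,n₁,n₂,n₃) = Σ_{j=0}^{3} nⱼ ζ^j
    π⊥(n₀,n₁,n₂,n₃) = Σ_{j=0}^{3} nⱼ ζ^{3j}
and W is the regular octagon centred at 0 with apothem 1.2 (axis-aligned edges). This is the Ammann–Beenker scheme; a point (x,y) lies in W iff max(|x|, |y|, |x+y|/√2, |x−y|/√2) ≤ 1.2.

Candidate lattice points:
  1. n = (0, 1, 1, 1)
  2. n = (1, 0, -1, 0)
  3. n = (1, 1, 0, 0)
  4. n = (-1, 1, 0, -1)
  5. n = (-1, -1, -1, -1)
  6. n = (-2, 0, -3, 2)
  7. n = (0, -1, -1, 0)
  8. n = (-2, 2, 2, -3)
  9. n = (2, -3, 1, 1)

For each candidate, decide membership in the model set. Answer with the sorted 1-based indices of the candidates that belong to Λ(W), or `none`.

1, 3, 5, 7

Internal map: ζ^{3j} for j=0..3 gives (1,0), (−√2/2,√2/2), (0,−1), (√2/2,√2/2).
#1 (0, 1, 1, 1): internal (0.00000, 0.41421); octagon support 0.41421 vs apothem 1.2 → ∈ W
#2 (1, 0, -1, 0): internal (1.00000, 1.00000); octagon support 1.41421 vs apothem 1.2 → ∉ W
#3 (1, 1, 0, 0): internal (0.29289, 0.70711); octagon support 0.70711 vs apothem 1.2 → ∈ W
#4 (-1, 1, 0, -1): internal (-2.41421, 0.00000); octagon support 2.41421 vs apothem 1.2 → ∉ W
#5 (-1, -1, -1, -1): internal (-1.00000, -0.41421); octagon support 1.00000 vs apothem 1.2 → ∈ W
#6 (-2, 0, -3, 2): internal (-0.58579, 4.41421); octagon support 4.41421 vs apothem 1.2 → ∉ W
#7 (0, -1, -1, 0): internal (0.70711, 0.29289); octagon support 0.70711 vs apothem 1.2 → ∈ W
#8 (-2, 2, 2, -3): internal (-5.53553, -2.70711); octagon support 5.82843 vs apothem 1.2 → ∉ W
#9 (2, -3, 1, 1): internal (4.82843, -2.41421); octagon support 5.12132 vs apothem 1.2 → ∉ W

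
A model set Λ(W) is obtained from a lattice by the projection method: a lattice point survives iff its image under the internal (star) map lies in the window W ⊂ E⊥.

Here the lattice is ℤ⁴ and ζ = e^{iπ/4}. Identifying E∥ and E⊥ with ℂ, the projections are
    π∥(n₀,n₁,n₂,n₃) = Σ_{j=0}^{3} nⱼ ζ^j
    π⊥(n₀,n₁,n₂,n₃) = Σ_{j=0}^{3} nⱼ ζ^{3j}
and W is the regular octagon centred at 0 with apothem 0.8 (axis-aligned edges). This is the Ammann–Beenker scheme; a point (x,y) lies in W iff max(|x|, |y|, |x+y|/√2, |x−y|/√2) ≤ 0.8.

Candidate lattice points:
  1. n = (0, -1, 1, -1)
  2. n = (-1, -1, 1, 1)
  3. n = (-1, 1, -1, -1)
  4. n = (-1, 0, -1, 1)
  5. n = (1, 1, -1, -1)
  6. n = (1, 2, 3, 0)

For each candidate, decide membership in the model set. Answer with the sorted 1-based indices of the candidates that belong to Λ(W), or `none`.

π⊥(n) = n₀ + n₁ζ³ + n₂ζ⁶ + n₃ζ⁹ where ζ = e^{iπ/4}.
#1 (0, -1, 1, -1): internal (0.0000, -2.4142); octagon support 2.4142 vs apothem 0.8 → ∉ W
#2 (-1, -1, 1, 1): internal (0.4142, -1.0000); octagon support 1.0000 vs apothem 0.8 → ∉ W
#3 (-1, 1, -1, -1): internal (-2.4142, 1.0000); octagon support 2.4142 vs apothem 0.8 → ∉ W
#4 (-1, 0, -1, 1): internal (-0.2929, 1.7071); octagon support 1.7071 vs apothem 0.8 → ∉ W
#5 (1, 1, -1, -1): internal (-0.4142, 1.0000); octagon support 1.0000 vs apothem 0.8 → ∉ W
#6 (1, 2, 3, 0): internal (-0.4142, -1.5858); octagon support 1.5858 vs apothem 0.8 → ∉ W

none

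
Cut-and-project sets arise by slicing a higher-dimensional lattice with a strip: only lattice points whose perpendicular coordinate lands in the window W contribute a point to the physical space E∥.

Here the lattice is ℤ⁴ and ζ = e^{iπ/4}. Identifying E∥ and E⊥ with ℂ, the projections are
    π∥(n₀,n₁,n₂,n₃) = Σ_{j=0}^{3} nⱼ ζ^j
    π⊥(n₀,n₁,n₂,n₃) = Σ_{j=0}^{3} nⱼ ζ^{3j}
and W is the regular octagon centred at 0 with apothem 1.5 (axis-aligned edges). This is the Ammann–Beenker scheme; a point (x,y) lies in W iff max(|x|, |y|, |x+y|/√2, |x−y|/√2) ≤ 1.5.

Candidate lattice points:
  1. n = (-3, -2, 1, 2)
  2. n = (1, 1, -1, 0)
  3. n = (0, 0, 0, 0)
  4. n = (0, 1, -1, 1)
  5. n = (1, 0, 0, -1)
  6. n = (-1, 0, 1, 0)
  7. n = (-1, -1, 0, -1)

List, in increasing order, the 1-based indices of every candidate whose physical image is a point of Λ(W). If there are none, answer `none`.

1, 3, 5, 6

π⊥(n) = n₀ + n₁ζ³ + n₂ζ⁶ + n₃ζ⁹ where ζ = e^{iπ/4}.
candidate 1: n = (-3, -2, 1, 2) → π⊥ ≈ (-0.171573, -1.000000); max(|x|,|y|,|x±y|/√2) = 1.000000 ≤ 1.5 ⇒ ∈ W
candidate 2: n = (1, 1, -1, 0) → π⊥ ≈ (+0.292893, +1.707107); max(|x|,|y|,|x±y|/√2) = 1.707107 > 1.5 ⇒ ∉ W
candidate 3: n = (0, 0, 0, 0) → π⊥ ≈ (+0.000000, +0.000000); max(|x|,|y|,|x±y|/√2) = 0.000000 ≤ 1.5 ⇒ ∈ W
candidate 4: n = (0, 1, -1, 1) → π⊥ ≈ (+0.000000, +2.414214); max(|x|,|y|,|x±y|/√2) = 2.414214 > 1.5 ⇒ ∉ W
candidate 5: n = (1, 0, 0, -1) → π⊥ ≈ (+0.292893, -0.707107); max(|x|,|y|,|x±y|/√2) = 0.707107 ≤ 1.5 ⇒ ∈ W
candidate 6: n = (-1, 0, 1, 0) → π⊥ ≈ (-1.000000, -1.000000); max(|x|,|y|,|x±y|/√2) = 1.414214 ≤ 1.5 ⇒ ∈ W
candidate 7: n = (-1, -1, 0, -1) → π⊥ ≈ (-1.000000, -1.414214); max(|x|,|y|,|x±y|/√2) = 1.707107 > 1.5 ⇒ ∉ W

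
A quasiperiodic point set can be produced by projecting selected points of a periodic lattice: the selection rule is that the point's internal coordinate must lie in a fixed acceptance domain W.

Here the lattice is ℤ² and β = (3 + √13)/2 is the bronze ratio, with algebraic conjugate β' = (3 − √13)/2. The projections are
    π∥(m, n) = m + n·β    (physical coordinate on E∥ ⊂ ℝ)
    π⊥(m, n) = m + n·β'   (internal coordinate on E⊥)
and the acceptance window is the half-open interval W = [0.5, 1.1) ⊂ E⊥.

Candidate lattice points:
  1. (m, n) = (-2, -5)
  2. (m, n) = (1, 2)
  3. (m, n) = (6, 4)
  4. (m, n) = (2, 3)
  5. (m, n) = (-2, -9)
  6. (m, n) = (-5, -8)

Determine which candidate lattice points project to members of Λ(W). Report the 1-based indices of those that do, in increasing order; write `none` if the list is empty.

Numerically β ≈ 3.3028 and β' = −1/β ≈ -0.3028.
candidate 1: (m,n)=(-2,-5) → π∥ = -2-5·β ≈ -18.5139, π⊥ = -2-5·β' ≈ -0.4861 ∉ [0.5, 1.1) ⇒ out
candidate 2: (m,n)=(1,2) → π∥ = 1+2·β ≈ 7.6056, π⊥ = 1+2·β' ≈ 0.3944 ∉ [0.5, 1.1) ⇒ out
candidate 3: (m,n)=(6,4) → π∥ = 6+4·β ≈ 19.2111, π⊥ = 6+4·β' ≈ 4.7889 ∉ [0.5, 1.1) ⇒ out
candidate 4: (m,n)=(2,3) → π∥ = 2+3·β ≈ 11.9083, π⊥ = 2+3·β' ≈ 1.0917 ∈ [0.5, 1.1) ⇒ IN Λ
candidate 5: (m,n)=(-2,-9) → π∥ = -2-9·β ≈ -31.7250, π⊥ = -2-9·β' ≈ 0.7250 ∈ [0.5, 1.1) ⇒ IN Λ
candidate 6: (m,n)=(-5,-8) → π∥ = -5-8·β ≈ -31.4222, π⊥ = -5-8·β' ≈ -2.5778 ∉ [0.5, 1.1) ⇒ out

4, 5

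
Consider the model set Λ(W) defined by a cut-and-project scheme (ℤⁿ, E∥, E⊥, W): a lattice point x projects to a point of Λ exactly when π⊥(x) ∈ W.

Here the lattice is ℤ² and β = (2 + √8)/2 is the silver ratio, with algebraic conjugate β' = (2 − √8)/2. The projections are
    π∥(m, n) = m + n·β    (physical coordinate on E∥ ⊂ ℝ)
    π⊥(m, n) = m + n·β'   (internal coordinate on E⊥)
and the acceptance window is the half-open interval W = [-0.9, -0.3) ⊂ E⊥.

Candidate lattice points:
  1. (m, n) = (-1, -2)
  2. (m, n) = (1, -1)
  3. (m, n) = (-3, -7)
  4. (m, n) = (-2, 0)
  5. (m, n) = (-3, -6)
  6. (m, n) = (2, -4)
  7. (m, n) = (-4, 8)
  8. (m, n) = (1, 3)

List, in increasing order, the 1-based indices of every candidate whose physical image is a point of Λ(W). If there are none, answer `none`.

Compute β' = (2−√8)/2 = -0.4142, so π⊥(m,n) = m -0.4142·n.
#1 (-1,-2): internal coord -1 + (-2)·β' = -0.1716; -0.1716 ∉ [-0.9, -0.3) → out
#2 (1,-1): internal coord 1 + (-1)·β' = +1.4142; +1.4142 ∉ [-0.9, -0.3) → out
#3 (-3,-7): internal coord -3 + (-7)·β' = -0.1005; -0.1005 ∉ [-0.9, -0.3) → out
#4 (-2,0): internal coord -2 + (0)·β' = -2.0000; -2.0000 ∉ [-0.9, -0.3) → out
#5 (-3,-6): internal coord -3 + (-6)·β' = -0.5147; -0.5147 ∈ [-0.9, -0.3) → IN Λ
#6 (2,-4): internal coord 2 + (-4)·β' = +3.6569; +3.6569 ∉ [-0.9, -0.3) → out
#7 (-4,8): internal coord -4 + (8)·β' = -7.3137; -7.3137 ∉ [-0.9, -0.3) → out
#8 (1,3): internal coord 1 + (3)·β' = -0.2426; -0.2426 ∉ [-0.9, -0.3) → out

5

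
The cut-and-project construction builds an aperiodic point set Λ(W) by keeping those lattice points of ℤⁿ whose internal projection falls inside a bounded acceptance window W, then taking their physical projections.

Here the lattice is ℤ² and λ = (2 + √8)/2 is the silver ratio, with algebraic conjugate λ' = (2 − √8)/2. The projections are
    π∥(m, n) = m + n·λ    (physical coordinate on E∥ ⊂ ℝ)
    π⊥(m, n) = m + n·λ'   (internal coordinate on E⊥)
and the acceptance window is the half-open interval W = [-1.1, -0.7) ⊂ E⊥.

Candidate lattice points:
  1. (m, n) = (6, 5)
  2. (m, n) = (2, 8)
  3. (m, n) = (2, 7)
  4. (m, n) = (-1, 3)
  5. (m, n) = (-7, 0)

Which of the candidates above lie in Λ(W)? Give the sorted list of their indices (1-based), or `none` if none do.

3

Compute λ' = (2−√8)/2 = -0.4142, so π⊥(m,n) = m -0.4142·n.
[1] lift (6,5): star map gives 3.9289; window check -1.1 ≤ 3.9289 < -0.7 is false → out
[2] lift (2,8): star map gives -1.3137; window check -1.1 ≤ -1.3137 < -0.7 is false → out
[3] lift (2,7): star map gives -0.8995; window check -1.1 ≤ -0.8995 < -0.7 is true → IN Λ
[4] lift (-1,3): star map gives -2.2426; window check -1.1 ≤ -2.2426 < -0.7 is false → out
[5] lift (-7,0): star map gives -7.0000; window check -1.1 ≤ -7.0000 < -0.7 is false → out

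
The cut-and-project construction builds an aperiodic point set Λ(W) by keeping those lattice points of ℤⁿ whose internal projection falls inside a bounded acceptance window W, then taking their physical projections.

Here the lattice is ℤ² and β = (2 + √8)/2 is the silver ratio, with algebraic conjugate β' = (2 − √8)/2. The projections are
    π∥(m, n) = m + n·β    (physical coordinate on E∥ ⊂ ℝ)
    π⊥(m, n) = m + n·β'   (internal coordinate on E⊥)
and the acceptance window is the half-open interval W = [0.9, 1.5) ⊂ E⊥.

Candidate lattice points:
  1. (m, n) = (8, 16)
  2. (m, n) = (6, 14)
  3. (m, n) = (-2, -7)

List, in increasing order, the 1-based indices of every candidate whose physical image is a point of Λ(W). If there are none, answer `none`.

Compute β' = (2−√8)/2 = -0.4142, so π⊥(m,n) = m -0.4142·n.
candidate 1: (m,n)=(8,16) → π∥ = 8+16·β ≈ 46.6274, π⊥ = 8+16·β' ≈ 1.3726 ∈ [0.9, 1.5) ⇒ IN Λ
candidate 2: (m,n)=(6,14) → π∥ = 6+14·β ≈ 39.7990, π⊥ = 6+14·β' ≈ 0.2010 ∉ [0.9, 1.5) ⇒ out
candidate 3: (m,n)=(-2,-7) → π∥ = -2-7·β ≈ -18.8995, π⊥ = -2-7·β' ≈ 0.8995 ∉ [0.9, 1.5) ⇒ out

1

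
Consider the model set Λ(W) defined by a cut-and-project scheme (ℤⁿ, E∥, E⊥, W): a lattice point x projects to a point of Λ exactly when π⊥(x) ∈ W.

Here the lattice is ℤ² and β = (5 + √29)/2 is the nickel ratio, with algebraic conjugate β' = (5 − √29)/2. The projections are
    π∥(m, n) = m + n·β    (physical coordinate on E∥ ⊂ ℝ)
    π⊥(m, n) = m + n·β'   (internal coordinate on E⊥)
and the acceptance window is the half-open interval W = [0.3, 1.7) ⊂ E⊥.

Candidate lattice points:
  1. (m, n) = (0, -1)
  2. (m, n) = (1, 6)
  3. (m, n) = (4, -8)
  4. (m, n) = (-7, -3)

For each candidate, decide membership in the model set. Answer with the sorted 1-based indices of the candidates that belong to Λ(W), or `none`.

none

Numerically β ≈ 5.19258 and β' = −1/β ≈ -0.19258.
candidate 1: (m,n)=(0,-1) → π∥ = 0-1·β ≈ -5.19258, π⊥ = 0-1·β' ≈ 0.19258 ∉ [0.3, 1.7) ⇒ out
candidate 2: (m,n)=(1,6) → π∥ = 1+6·β ≈ 32.15549, π⊥ = 1+6·β' ≈ -0.15549 ∉ [0.3, 1.7) ⇒ out
candidate 3: (m,n)=(4,-8) → π∥ = 4-8·β ≈ -37.54066, π⊥ = 4-8·β' ≈ 5.54066 ∉ [0.3, 1.7) ⇒ out
candidate 4: (m,n)=(-7,-3) → π∥ = -7-3·β ≈ -22.57775, π⊥ = -7-3·β' ≈ -6.42225 ∉ [0.3, 1.7) ⇒ out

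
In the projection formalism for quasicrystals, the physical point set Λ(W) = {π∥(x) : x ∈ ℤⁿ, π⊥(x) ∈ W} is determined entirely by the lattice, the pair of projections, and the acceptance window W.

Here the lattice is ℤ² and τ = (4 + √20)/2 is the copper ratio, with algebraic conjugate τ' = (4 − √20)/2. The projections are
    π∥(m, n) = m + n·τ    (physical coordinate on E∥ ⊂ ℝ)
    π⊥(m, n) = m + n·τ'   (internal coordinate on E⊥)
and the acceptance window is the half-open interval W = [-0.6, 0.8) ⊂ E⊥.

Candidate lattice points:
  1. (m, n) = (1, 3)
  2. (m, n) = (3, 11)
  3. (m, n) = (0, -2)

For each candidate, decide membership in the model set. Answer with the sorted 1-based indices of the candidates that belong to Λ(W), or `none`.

1, 2, 3

Compute τ' = (4−√20)/2 = -0.236068, so π⊥(m,n) = m -0.236068·n.
[1] lift (1,3): star map gives 0.291796; window check -0.6 ≤ 0.291796 < 0.8 is true → IN Λ
[2] lift (3,11): star map gives 0.403252; window check -0.6 ≤ 0.403252 < 0.8 is true → IN Λ
[3] lift (0,-2): star map gives 0.472136; window check -0.6 ≤ 0.472136 < 0.8 is true → IN Λ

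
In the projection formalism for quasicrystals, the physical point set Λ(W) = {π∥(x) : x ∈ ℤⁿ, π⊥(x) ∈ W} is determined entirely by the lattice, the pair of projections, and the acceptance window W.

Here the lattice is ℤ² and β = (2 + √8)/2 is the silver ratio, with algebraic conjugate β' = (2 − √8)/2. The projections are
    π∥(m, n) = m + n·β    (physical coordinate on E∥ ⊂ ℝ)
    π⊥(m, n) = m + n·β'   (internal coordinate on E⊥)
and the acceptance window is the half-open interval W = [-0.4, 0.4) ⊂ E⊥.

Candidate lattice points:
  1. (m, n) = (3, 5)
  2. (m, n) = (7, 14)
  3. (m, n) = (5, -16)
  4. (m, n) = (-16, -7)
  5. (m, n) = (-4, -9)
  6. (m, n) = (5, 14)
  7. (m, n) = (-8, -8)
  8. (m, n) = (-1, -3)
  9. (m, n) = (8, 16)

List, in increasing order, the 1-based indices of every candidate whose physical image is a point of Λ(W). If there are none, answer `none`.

Compute β' = (2−√8)/2 = -0.41421, so π⊥(m,n) = m -0.41421·n.
#1 (3,5): internal coord 3 + (5)·β' = +0.92893; +0.92893 ∉ [-0.4, 0.4) → out
#2 (7,14): internal coord 7 + (14)·β' = +1.20101; +1.20101 ∉ [-0.4, 0.4) → out
#3 (5,-16): internal coord 5 + (-16)·β' = +11.62742; +11.62742 ∉ [-0.4, 0.4) → out
#4 (-16,-7): internal coord -16 + (-7)·β' = -13.10051; -13.10051 ∉ [-0.4, 0.4) → out
#5 (-4,-9): internal coord -4 + (-9)·β' = -0.27208; -0.27208 ∈ [-0.4, 0.4) → IN Λ
#6 (5,14): internal coord 5 + (14)·β' = -0.79899; -0.79899 ∉ [-0.4, 0.4) → out
#7 (-8,-8): internal coord -8 + (-8)·β' = -4.68629; -4.68629 ∉ [-0.4, 0.4) → out
#8 (-1,-3): internal coord -1 + (-3)·β' = +0.24264; +0.24264 ∈ [-0.4, 0.4) → IN Λ
#9 (8,16): internal coord 8 + (16)·β' = +1.37258; +1.37258 ∉ [-0.4, 0.4) → out

5, 8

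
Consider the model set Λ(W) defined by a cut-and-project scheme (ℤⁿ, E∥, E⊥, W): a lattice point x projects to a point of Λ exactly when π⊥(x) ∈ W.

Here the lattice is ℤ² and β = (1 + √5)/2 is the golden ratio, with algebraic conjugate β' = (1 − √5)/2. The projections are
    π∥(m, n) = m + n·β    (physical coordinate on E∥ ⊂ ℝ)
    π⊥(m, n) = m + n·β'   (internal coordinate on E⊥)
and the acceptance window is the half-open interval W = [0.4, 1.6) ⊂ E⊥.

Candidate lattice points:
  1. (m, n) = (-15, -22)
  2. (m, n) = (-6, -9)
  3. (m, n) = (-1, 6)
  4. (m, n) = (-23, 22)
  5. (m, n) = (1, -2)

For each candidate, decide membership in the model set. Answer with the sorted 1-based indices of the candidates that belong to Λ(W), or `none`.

none

Numerically β ≈ 1.618034 and β' = −1/β ≈ -0.618034.
#1 (-15,-22): internal coord -15 + (-22)·β' = -1.403252; -1.403252 ∉ [0.4, 1.6) → out
#2 (-6,-9): internal coord -6 + (-9)·β' = -0.437694; -0.437694 ∉ [0.4, 1.6) → out
#3 (-1,6): internal coord -1 + (6)·β' = -4.708204; -4.708204 ∉ [0.4, 1.6) → out
#4 (-23,22): internal coord -23 + (22)·β' = -36.596748; -36.596748 ∉ [0.4, 1.6) → out
#5 (1,-2): internal coord 1 + (-2)·β' = +2.236068; +2.236068 ∉ [0.4, 1.6) → out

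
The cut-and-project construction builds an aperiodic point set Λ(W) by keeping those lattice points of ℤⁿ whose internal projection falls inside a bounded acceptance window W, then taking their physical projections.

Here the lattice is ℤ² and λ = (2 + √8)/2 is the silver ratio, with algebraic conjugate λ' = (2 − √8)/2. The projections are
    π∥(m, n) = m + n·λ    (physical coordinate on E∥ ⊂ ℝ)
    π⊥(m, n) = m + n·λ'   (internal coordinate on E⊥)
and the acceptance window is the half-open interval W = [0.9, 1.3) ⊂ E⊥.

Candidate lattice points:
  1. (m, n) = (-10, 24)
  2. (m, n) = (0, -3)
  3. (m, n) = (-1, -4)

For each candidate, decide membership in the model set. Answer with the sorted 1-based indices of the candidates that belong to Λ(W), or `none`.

Numerically λ ≈ 2.4142 and λ' = −1/λ ≈ -0.4142.
#1 (-10,24): internal coord -10 + (24)·λ' = -19.9411; -19.9411 ∉ [0.9, 1.3) → out
#2 (0,-3): internal coord 0 + (-3)·λ' = +1.2426; +1.2426 ∈ [0.9, 1.3) → IN Λ
#3 (-1,-4): internal coord -1 + (-4)·λ' = +0.6569; +0.6569 ∉ [0.9, 1.3) → out

2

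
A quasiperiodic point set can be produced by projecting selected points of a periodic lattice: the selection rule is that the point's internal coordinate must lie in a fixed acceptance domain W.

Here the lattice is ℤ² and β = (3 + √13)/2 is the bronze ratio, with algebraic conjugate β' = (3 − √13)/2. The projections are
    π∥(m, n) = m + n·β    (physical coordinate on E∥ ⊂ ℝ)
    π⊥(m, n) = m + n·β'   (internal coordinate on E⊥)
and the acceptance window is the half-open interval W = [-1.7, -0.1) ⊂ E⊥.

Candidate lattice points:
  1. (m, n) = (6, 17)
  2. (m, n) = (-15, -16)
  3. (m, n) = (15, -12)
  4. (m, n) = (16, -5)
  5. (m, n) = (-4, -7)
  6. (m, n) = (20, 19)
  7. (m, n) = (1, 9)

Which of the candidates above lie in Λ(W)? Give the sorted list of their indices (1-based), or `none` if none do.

Compute β' = (3−√13)/2 = -0.30278, so π⊥(m,n) = m -0.30278·n.
[1] lift (6,17): star map gives 0.85281; window check -1.7 ≤ 0.85281 < -0.1 is false → out
[2] lift (-15,-16): star map gives -10.15559; window check -1.7 ≤ -10.15559 < -0.1 is false → out
[3] lift (15,-12): star map gives 18.63331; window check -1.7 ≤ 18.63331 < -0.1 is false → out
[4] lift (16,-5): star map gives 17.51388; window check -1.7 ≤ 17.51388 < -0.1 is false → out
[5] lift (-4,-7): star map gives -1.88057; window check -1.7 ≤ -1.88057 < -0.1 is false → out
[6] lift (20,19): star map gives 14.24726; window check -1.7 ≤ 14.24726 < -0.1 is false → out
[7] lift (1,9): star map gives -1.72498; window check -1.7 ≤ -1.72498 < -0.1 is false → out

none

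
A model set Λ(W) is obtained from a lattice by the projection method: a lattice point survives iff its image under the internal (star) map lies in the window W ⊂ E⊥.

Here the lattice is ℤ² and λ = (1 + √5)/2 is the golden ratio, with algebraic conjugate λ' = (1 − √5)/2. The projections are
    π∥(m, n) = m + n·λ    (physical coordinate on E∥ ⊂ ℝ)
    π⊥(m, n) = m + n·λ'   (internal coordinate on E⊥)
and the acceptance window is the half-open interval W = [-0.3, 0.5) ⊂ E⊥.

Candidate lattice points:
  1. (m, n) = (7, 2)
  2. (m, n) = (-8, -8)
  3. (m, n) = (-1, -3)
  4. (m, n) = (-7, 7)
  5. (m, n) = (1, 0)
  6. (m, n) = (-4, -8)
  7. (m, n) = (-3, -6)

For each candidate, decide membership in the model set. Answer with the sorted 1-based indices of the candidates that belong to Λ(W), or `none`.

none

Compute λ' = (1−√5)/2 = -0.618034, so π⊥(m,n) = m -0.618034·n.
candidate 1: (m,n)=(7,2) → π∥ = 7+2·λ ≈ 10.236068, π⊥ = 7+2·λ' ≈ 5.763932 ∉ [-0.3, 0.5) ⇒ out
candidate 2: (m,n)=(-8,-8) → π∥ = -8-8·λ ≈ -20.944272, π⊥ = -8-8·λ' ≈ -3.055728 ∉ [-0.3, 0.5) ⇒ out
candidate 3: (m,n)=(-1,-3) → π∥ = -1-3·λ ≈ -5.854102, π⊥ = -1-3·λ' ≈ 0.854102 ∉ [-0.3, 0.5) ⇒ out
candidate 4: (m,n)=(-7,7) → π∥ = -7+7·λ ≈ 4.326238, π⊥ = -7+7·λ' ≈ -11.326238 ∉ [-0.3, 0.5) ⇒ out
candidate 5: (m,n)=(1,0) → π∥ = 1+0·λ ≈ 1.000000, π⊥ = 1+0·λ' ≈ 1.000000 ∉ [-0.3, 0.5) ⇒ out
candidate 6: (m,n)=(-4,-8) → π∥ = -4-8·λ ≈ -16.944272, π⊥ = -4-8·λ' ≈ 0.944272 ∉ [-0.3, 0.5) ⇒ out
candidate 7: (m,n)=(-3,-6) → π∥ = -3-6·λ ≈ -12.708204, π⊥ = -3-6·λ' ≈ 0.708204 ∉ [-0.3, 0.5) ⇒ out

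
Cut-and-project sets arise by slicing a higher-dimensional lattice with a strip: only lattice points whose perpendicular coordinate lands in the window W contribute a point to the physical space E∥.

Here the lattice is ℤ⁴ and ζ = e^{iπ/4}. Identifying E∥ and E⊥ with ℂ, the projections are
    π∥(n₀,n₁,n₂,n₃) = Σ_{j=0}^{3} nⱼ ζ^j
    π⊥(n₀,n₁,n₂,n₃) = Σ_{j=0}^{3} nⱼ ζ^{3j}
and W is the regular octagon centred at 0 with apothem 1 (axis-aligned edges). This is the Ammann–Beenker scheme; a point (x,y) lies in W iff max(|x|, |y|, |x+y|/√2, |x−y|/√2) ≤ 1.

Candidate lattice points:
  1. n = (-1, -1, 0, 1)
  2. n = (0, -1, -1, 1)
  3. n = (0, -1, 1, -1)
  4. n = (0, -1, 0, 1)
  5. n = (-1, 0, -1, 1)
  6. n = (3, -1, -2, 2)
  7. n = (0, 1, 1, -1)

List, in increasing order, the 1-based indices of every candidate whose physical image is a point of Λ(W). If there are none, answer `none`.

1

With ζ = e^{iπ/4} the internal vectors are ζ^0,ζ^3,ζ^6,ζ^9.
candidate 1: n = (-1, -1, 0, 1) → π⊥ ≈ (+0.414214, +0.000000); max(|x|,|y|,|x±y|/√2) = 0.414214 ≤ 1 ⇒ ∈ W
candidate 2: n = (0, -1, -1, 1) → π⊥ ≈ (+1.414214, +1.000000); max(|x|,|y|,|x±y|/√2) = 1.707107 > 1 ⇒ ∉ W
candidate 3: n = (0, -1, 1, -1) → π⊥ ≈ (+0.000000, -2.414214); max(|x|,|y|,|x±y|/√2) = 2.414214 > 1 ⇒ ∉ W
candidate 4: n = (0, -1, 0, 1) → π⊥ ≈ (+1.414214, +0.000000); max(|x|,|y|,|x±y|/√2) = 1.414214 > 1 ⇒ ∉ W
candidate 5: n = (-1, 0, -1, 1) → π⊥ ≈ (-0.292893, +1.707107); max(|x|,|y|,|x±y|/√2) = 1.707107 > 1 ⇒ ∉ W
candidate 6: n = (3, -1, -2, 2) → π⊥ ≈ (+5.121320, +2.707107); max(|x|,|y|,|x±y|/√2) = 5.535534 > 1 ⇒ ∉ W
candidate 7: n = (0, 1, 1, -1) → π⊥ ≈ (-1.414214, -1.000000); max(|x|,|y|,|x±y|/√2) = 1.707107 > 1 ⇒ ∉ W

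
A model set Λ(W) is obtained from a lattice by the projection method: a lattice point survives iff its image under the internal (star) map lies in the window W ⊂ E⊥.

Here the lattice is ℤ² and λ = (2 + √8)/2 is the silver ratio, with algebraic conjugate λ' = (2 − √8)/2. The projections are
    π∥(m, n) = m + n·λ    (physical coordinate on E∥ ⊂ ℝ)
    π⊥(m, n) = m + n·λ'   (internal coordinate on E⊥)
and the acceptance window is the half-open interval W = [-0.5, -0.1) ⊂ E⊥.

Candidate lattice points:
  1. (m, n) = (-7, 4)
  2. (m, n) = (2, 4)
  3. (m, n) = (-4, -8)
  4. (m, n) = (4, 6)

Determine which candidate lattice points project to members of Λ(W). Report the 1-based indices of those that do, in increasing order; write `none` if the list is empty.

Numerically λ ≈ 2.414214 and λ' = −1/λ ≈ -0.414214.
candidate 1: (m,n)=(-7,4) → π∥ = -7+4·λ ≈ 2.656854, π⊥ = -7+4·λ' ≈ -8.656854 ∉ [-0.5, -0.1) ⇒ out
candidate 2: (m,n)=(2,4) → π∥ = 2+4·λ ≈ 11.656854, π⊥ = 2+4·λ' ≈ 0.343146 ∉ [-0.5, -0.1) ⇒ out
candidate 3: (m,n)=(-4,-8) → π∥ = -4-8·λ ≈ -23.313708, π⊥ = -4-8·λ' ≈ -0.686292 ∉ [-0.5, -0.1) ⇒ out
candidate 4: (m,n)=(4,6) → π∥ = 4+6·λ ≈ 18.485281, π⊥ = 4+6·λ' ≈ 1.514719 ∉ [-0.5, -0.1) ⇒ out

none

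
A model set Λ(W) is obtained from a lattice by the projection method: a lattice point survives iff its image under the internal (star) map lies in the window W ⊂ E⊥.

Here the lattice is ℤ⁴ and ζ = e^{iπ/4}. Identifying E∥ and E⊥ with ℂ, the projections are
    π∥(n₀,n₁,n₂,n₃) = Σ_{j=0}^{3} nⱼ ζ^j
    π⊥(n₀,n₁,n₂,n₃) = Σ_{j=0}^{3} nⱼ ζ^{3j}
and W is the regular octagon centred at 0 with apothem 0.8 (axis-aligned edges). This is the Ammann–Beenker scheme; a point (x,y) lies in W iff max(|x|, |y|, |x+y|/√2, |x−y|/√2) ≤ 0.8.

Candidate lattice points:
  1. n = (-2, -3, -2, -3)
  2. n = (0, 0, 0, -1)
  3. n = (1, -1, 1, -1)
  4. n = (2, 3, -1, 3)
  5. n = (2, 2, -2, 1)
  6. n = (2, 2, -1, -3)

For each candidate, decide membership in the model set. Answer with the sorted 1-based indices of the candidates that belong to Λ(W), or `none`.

Internal map: ζ^{3j} for j=0..3 gives (1,0), (−√2/2,√2/2), (0,−1), (√2/2,√2/2).
#1 (-2, -3, -2, -3): internal (-2.00000, -2.24264); octagon support 3.00000 vs apothem 0.8 → ∉ W
#2 (0, 0, 0, -1): internal (-0.70711, -0.70711); octagon support 1.00000 vs apothem 0.8 → ∉ W
#3 (1, -1, 1, -1): internal (1.00000, -2.41421); octagon support 2.41421 vs apothem 0.8 → ∉ W
#4 (2, 3, -1, 3): internal (2.00000, 5.24264); octagon support 5.24264 vs apothem 0.8 → ∉ W
#5 (2, 2, -2, 1): internal (1.29289, 4.12132); octagon support 4.12132 vs apothem 0.8 → ∉ W
#6 (2, 2, -1, -3): internal (-1.53553, 0.29289); octagon support 1.53553 vs apothem 0.8 → ∉ W

none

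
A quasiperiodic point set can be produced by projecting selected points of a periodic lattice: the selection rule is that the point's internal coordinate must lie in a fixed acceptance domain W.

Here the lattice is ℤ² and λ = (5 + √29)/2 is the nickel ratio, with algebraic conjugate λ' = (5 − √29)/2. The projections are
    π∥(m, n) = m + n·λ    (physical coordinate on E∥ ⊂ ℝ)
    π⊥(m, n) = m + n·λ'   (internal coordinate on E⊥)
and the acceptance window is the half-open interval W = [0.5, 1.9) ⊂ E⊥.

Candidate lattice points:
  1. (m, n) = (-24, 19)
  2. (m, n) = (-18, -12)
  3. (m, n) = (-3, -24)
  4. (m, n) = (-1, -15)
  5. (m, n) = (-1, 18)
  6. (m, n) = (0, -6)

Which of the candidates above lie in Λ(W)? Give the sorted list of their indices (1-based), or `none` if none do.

λ' = (5−√29)/2 ≈ -0.19258.
candidate 1: (m,n)=(-24,19) → π∥ = -24+19·λ ≈ 74.65907, π⊥ = -24+19·λ' ≈ -27.65907 ∉ [0.5, 1.9) ⇒ out
candidate 2: (m,n)=(-18,-12) → π∥ = -18-12·λ ≈ -80.31099, π⊥ = -18-12·λ' ≈ -15.68901 ∉ [0.5, 1.9) ⇒ out
candidate 3: (m,n)=(-3,-24) → π∥ = -3-24·λ ≈ -127.62198, π⊥ = -3-24·λ' ≈ 1.62198 ∈ [0.5, 1.9) ⇒ IN Λ
candidate 4: (m,n)=(-1,-15) → π∥ = -1-15·λ ≈ -78.88874, π⊥ = -1-15·λ' ≈ 1.88874 ∈ [0.5, 1.9) ⇒ IN Λ
candidate 5: (m,n)=(-1,18) → π∥ = -1+18·λ ≈ 92.46648, π⊥ = -1+18·λ' ≈ -4.46648 ∉ [0.5, 1.9) ⇒ out
candidate 6: (m,n)=(0,-6) → π∥ = 0-6·λ ≈ -31.15549, π⊥ = 0-6·λ' ≈ 1.15549 ∈ [0.5, 1.9) ⇒ IN Λ

3, 4, 6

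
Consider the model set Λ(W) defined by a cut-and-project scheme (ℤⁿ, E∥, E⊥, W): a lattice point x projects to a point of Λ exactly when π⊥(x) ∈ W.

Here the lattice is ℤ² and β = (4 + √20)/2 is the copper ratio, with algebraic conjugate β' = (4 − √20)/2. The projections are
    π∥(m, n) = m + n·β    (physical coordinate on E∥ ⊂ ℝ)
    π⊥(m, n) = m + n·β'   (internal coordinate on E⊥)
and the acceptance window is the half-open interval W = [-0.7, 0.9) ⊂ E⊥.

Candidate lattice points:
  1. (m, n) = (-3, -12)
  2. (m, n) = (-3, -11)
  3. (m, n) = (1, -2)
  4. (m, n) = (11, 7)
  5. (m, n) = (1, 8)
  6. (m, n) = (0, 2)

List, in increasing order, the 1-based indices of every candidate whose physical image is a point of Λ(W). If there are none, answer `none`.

Compute β' = (4−√20)/2 = -0.2361, so π⊥(m,n) = m -0.2361·n.
[1] lift (-3,-12): star map gives -0.1672; window check -0.7 ≤ -0.1672 < 0.9 is true → IN Λ
[2] lift (-3,-11): star map gives -0.4033; window check -0.7 ≤ -0.4033 < 0.9 is true → IN Λ
[3] lift (1,-2): star map gives 1.4721; window check -0.7 ≤ 1.4721 < 0.9 is false → out
[4] lift (11,7): star map gives 9.3475; window check -0.7 ≤ 9.3475 < 0.9 is false → out
[5] lift (1,8): star map gives -0.8885; window check -0.7 ≤ -0.8885 < 0.9 is false → out
[6] lift (0,2): star map gives -0.4721; window check -0.7 ≤ -0.4721 < 0.9 is true → IN Λ

1, 2, 6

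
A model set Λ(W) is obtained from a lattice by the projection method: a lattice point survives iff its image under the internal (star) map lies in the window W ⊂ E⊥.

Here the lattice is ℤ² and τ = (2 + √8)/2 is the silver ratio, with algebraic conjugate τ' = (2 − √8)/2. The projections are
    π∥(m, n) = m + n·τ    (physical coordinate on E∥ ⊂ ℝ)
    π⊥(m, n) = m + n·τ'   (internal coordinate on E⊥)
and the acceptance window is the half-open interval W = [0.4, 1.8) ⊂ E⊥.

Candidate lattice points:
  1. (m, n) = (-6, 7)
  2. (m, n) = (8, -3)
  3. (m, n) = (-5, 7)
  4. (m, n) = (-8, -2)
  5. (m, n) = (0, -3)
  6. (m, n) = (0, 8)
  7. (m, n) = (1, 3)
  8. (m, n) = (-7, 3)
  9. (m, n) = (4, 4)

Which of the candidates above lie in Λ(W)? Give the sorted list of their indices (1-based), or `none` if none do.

τ' = (2−√8)/2 ≈ -0.4142.
#1 (-6,7): internal coord -6 + (7)·τ' = -8.8995; -8.8995 ∉ [0.4, 1.8) → out
#2 (8,-3): internal coord 8 + (-3)·τ' = +9.2426; +9.2426 ∉ [0.4, 1.8) → out
#3 (-5,7): internal coord -5 + (7)·τ' = -7.8995; -7.8995 ∉ [0.4, 1.8) → out
#4 (-8,-2): internal coord -8 + (-2)·τ' = -7.1716; -7.1716 ∉ [0.4, 1.8) → out
#5 (0,-3): internal coord 0 + (-3)·τ' = +1.2426; +1.2426 ∈ [0.4, 1.8) → IN Λ
#6 (0,8): internal coord 0 + (8)·τ' = -3.3137; -3.3137 ∉ [0.4, 1.8) → out
#7 (1,3): internal coord 1 + (3)·τ' = -0.2426; -0.2426 ∉ [0.4, 1.8) → out
#8 (-7,3): internal coord -7 + (3)·τ' = -8.2426; -8.2426 ∉ [0.4, 1.8) → out
#9 (4,4): internal coord 4 + (4)·τ' = +2.3431; +2.3431 ∉ [0.4, 1.8) → out

5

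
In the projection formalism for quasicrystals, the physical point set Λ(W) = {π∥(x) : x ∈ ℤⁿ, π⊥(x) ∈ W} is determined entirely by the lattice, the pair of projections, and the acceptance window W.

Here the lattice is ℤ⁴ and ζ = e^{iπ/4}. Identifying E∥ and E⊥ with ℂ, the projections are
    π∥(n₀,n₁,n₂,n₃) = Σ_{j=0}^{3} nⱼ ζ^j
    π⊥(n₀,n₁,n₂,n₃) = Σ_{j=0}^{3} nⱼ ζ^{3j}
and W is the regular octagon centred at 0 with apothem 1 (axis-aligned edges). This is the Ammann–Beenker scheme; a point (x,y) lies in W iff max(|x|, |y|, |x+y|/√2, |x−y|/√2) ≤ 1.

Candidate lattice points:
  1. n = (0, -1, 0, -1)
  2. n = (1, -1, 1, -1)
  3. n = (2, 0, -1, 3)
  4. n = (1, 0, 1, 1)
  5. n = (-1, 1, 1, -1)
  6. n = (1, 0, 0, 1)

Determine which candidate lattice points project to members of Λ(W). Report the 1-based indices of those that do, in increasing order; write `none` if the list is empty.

none

Internal map: ζ^{3j} for j=0..3 gives (1,0), (−√2/2,√2/2), (0,−1), (√2/2,√2/2).
candidate 1: n = (0, -1, 0, -1) → π⊥ ≈ (+0.00000, -1.41421); max(|x|,|y|,|x±y|/√2) = 1.41421 > 1 ⇒ ∉ W
candidate 2: n = (1, -1, 1, -1) → π⊥ ≈ (+1.00000, -2.41421); max(|x|,|y|,|x±y|/√2) = 2.41421 > 1 ⇒ ∉ W
candidate 3: n = (2, 0, -1, 3) → π⊥ ≈ (+4.12132, +3.12132); max(|x|,|y|,|x±y|/√2) = 5.12132 > 1 ⇒ ∉ W
candidate 4: n = (1, 0, 1, 1) → π⊥ ≈ (+1.70711, -0.29289); max(|x|,|y|,|x±y|/√2) = 1.70711 > 1 ⇒ ∉ W
candidate 5: n = (-1, 1, 1, -1) → π⊥ ≈ (-2.41421, -1.00000); max(|x|,|y|,|x±y|/√2) = 2.41421 > 1 ⇒ ∉ W
candidate 6: n = (1, 0, 0, 1) → π⊥ ≈ (+1.70711, +0.70711); max(|x|,|y|,|x±y|/√2) = 1.70711 > 1 ⇒ ∉ W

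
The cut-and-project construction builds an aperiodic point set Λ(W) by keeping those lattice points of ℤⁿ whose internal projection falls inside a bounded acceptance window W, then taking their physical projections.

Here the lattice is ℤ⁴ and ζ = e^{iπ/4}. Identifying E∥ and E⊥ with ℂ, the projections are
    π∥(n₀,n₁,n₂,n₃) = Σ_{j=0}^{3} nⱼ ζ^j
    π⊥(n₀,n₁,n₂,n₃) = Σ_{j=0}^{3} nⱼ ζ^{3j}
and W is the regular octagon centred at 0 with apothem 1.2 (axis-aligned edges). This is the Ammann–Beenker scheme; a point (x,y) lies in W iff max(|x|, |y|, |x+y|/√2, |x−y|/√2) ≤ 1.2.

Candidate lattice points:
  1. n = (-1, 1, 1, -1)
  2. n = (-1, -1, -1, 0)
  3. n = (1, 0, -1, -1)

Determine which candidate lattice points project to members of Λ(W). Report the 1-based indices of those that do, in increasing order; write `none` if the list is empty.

With ζ = e^{iπ/4} the internal vectors are ζ^0,ζ^3,ζ^6,ζ^9.
#1 (-1, 1, 1, -1): internal (-2.41421, -1.00000); octagon support 2.41421 vs apothem 1.2 → ∉ W
#2 (-1, -1, -1, 0): internal (-0.29289, 0.29289); octagon support 0.41421 vs apothem 1.2 → ∈ W
#3 (1, 0, -1, -1): internal (0.29289, 0.29289); octagon support 0.41421 vs apothem 1.2 → ∈ W

2, 3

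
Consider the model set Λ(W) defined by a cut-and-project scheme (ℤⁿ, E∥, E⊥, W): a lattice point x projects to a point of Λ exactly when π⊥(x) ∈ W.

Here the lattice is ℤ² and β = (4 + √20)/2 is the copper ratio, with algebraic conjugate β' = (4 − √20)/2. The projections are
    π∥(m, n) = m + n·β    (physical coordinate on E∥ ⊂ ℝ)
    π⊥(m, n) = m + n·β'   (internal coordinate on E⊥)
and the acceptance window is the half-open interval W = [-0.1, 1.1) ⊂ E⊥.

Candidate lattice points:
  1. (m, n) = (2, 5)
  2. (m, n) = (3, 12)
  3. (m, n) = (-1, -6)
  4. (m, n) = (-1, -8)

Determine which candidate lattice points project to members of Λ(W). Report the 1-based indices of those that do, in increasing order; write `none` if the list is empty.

1, 2, 3, 4

Compute β' = (4−√20)/2 = -0.23607, so π⊥(m,n) = m -0.23607·n.
[1] lift (2,5): star map gives 0.81966; window check -0.1 ≤ 0.81966 < 1.1 is true → IN Λ
[2] lift (3,12): star map gives 0.16718; window check -0.1 ≤ 0.16718 < 1.1 is true → IN Λ
[3] lift (-1,-6): star map gives 0.41641; window check -0.1 ≤ 0.41641 < 1.1 is true → IN Λ
[4] lift (-1,-8): star map gives 0.88854; window check -0.1 ≤ 0.88854 < 1.1 is true → IN Λ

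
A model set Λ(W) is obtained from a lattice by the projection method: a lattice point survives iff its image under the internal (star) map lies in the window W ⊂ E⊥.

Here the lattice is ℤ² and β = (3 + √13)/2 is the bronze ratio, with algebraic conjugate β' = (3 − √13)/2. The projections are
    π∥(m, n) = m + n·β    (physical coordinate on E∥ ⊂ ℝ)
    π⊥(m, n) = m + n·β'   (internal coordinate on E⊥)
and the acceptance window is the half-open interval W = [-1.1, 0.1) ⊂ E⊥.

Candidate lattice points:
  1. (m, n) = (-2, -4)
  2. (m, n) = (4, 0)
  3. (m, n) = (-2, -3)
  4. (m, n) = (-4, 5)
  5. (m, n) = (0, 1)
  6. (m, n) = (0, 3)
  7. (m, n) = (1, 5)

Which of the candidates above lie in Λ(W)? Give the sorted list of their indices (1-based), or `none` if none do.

1, 3, 5, 6, 7

β' = (3−√13)/2 ≈ -0.3028.
candidate 1: (m,n)=(-2,-4) → π∥ = -2-4·β ≈ -15.2111, π⊥ = -2-4·β' ≈ -0.7889 ∈ [-1.1, 0.1) ⇒ IN Λ
candidate 2: (m,n)=(4,0) → π∥ = 4+0·β ≈ 4.0000, π⊥ = 4+0·β' ≈ 4.0000 ∉ [-1.1, 0.1) ⇒ out
candidate 3: (m,n)=(-2,-3) → π∥ = -2-3·β ≈ -11.9083, π⊥ = -2-3·β' ≈ -1.0917 ∈ [-1.1, 0.1) ⇒ IN Λ
candidate 4: (m,n)=(-4,5) → π∥ = -4+5·β ≈ 12.5139, π⊥ = -4+5·β' ≈ -5.5139 ∉ [-1.1, 0.1) ⇒ out
candidate 5: (m,n)=(0,1) → π∥ = 0+1·β ≈ 3.3028, π⊥ = 0+1·β' ≈ -0.3028 ∈ [-1.1, 0.1) ⇒ IN Λ
candidate 6: (m,n)=(0,3) → π∥ = 0+3·β ≈ 9.9083, π⊥ = 0+3·β' ≈ -0.9083 ∈ [-1.1, 0.1) ⇒ IN Λ
candidate 7: (m,n)=(1,5) → π∥ = 1+5·β ≈ 17.5139, π⊥ = 1+5·β' ≈ -0.5139 ∈ [-1.1, 0.1) ⇒ IN Λ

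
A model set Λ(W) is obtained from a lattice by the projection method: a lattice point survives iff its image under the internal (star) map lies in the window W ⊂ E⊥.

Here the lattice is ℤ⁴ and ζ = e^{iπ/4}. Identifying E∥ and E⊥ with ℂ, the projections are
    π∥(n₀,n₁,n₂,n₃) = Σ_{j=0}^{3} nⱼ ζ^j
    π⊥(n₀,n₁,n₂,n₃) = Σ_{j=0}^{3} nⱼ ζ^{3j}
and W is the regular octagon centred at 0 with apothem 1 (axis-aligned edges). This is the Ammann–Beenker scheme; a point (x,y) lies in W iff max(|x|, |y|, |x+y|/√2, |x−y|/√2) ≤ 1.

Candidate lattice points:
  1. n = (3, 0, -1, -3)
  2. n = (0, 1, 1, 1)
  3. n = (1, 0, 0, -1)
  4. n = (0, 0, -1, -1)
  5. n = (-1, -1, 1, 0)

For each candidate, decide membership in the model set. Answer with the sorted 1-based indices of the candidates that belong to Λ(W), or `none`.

π⊥(n) = n₀ + n₁ζ³ + n₂ζ⁶ + n₃ζ⁹ where ζ = e^{iπ/4}.
#1 (3, 0, -1, -3): internal (0.87868, -1.12132); octagon support 1.41421 vs apothem 1 → ∉ W
#2 (0, 1, 1, 1): internal (0.00000, 0.41421); octagon support 0.41421 vs apothem 1 → ∈ W
#3 (1, 0, 0, -1): internal (0.29289, -0.70711); octagon support 0.70711 vs apothem 1 → ∈ W
#4 (0, 0, -1, -1): internal (-0.70711, 0.29289); octagon support 0.70711 vs apothem 1 → ∈ W
#5 (-1, -1, 1, 0): internal (-0.29289, -1.70711); octagon support 1.70711 vs apothem 1 → ∉ W

2, 3, 4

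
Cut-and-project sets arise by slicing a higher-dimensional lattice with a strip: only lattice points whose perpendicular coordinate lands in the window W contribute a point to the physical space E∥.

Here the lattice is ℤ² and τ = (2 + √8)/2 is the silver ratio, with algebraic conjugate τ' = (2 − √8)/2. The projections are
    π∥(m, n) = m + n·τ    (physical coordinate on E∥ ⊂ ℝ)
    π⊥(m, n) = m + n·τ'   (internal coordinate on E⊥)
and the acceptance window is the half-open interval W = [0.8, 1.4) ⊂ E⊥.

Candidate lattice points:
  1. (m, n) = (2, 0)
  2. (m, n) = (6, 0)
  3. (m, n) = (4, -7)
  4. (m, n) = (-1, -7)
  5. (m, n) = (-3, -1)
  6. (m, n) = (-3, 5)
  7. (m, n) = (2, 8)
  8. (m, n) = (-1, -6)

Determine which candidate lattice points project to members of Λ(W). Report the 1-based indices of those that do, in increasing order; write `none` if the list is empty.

τ' = (2−√8)/2 ≈ -0.414214.
#1 (2,0): internal coord 2 + (0)·τ' = +2.000000; +2.000000 ∉ [0.8, 1.4) → out
#2 (6,0): internal coord 6 + (0)·τ' = +6.000000; +6.000000 ∉ [0.8, 1.4) → out
#3 (4,-7): internal coord 4 + (-7)·τ' = +6.899495; +6.899495 ∉ [0.8, 1.4) → out
#4 (-1,-7): internal coord -1 + (-7)·τ' = +1.899495; +1.899495 ∉ [0.8, 1.4) → out
#5 (-3,-1): internal coord -3 + (-1)·τ' = -2.585786; -2.585786 ∉ [0.8, 1.4) → out
#6 (-3,5): internal coord -3 + (5)·τ' = -5.071068; -5.071068 ∉ [0.8, 1.4) → out
#7 (2,8): internal coord 2 + (8)·τ' = -1.313708; -1.313708 ∉ [0.8, 1.4) → out
#8 (-1,-6): internal coord -1 + (-6)·τ' = +1.485281; +1.485281 ∉ [0.8, 1.4) → out

none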